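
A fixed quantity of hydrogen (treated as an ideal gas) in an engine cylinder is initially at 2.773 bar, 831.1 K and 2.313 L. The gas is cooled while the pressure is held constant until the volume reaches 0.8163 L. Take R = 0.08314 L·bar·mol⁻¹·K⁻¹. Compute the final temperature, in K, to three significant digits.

P constant ⇒ V ∝ T: P₂ = P₁; T₂ = T₁·(V₂/V₁) = 293.3 K.

T₂ ≈ 293 K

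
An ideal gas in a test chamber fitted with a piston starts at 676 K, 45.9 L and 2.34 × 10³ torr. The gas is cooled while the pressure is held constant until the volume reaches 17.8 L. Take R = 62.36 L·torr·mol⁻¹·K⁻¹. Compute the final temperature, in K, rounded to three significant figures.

T₂ ≈ 262 K

Isobaric, so V/T is constant: P₂ = P₁; T₂ = T₁·(V₂/V₁) = 262.2 K.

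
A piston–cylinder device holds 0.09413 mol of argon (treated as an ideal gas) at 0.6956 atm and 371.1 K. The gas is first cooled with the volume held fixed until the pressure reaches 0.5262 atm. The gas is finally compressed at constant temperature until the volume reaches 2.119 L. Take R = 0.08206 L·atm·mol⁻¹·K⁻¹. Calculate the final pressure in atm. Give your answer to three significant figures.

From PV = nRT: V₁ = nRT₁/P₁ = 4.121 L.
Isochoric, so P/T is constant: V₂ = V₁; T₂ = T₁·(P₂/P₁) = 280.7 K.
T constant ⇒ Boyle's law P V = const: T₃ = T₂; P₃ = P₂·(V₂/V₃) = 1.023 atm.

P₃ ≈ 1.02 atm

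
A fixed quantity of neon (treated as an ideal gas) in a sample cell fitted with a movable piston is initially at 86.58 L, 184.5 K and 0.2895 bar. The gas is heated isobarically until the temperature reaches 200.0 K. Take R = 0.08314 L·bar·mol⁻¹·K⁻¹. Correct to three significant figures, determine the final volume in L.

V₂ ≈ 93.9 L

Isobaric, so V/T is constant: P₂ = P₁; V₂ = V₁·(T₂/T₁) = 93.85 L.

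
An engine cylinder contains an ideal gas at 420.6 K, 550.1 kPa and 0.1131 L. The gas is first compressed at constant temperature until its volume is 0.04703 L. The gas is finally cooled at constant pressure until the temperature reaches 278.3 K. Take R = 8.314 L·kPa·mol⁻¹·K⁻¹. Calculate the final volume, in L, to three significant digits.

Isothermal, so P V is constant: T₂ = T₁; P₂ = P₁·(V₁/V₂) = 1323 kPa.
Isobaric, so V/T is constant: P₃ = P₂; V₃ = V₂·(T₃/T₂) = 0.03112 L.

V₃ ≈ 0.0311 L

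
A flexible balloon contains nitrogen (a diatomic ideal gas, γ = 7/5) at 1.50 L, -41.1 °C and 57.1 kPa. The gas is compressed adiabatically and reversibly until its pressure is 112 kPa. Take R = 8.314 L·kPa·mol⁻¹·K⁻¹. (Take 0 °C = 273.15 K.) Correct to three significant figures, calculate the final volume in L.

Convert: T₁ = 232.0 K.
Reversible adiabatic, γ = 7/5: T₂ = T₁·(P₂/P₁)^((γ−1)/γ) = 281.3 K; V₂ = V₁·(P₁/P₂)^(1/γ) = 0.9271 L.

V₂ ≈ 0.927 L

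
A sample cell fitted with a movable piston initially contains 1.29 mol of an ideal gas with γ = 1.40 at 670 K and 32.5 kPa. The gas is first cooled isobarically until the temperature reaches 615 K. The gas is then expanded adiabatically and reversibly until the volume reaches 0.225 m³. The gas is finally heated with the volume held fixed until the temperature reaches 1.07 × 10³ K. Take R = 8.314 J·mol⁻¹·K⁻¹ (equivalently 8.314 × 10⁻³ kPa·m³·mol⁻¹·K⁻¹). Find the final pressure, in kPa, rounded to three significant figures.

P₄ ≈ 51.0 kPa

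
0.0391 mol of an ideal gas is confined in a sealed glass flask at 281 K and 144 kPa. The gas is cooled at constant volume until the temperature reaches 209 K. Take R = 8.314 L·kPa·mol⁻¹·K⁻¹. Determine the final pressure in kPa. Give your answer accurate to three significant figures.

From PV = nRT: V₁ = nRT₁/P₁ = 0.6344 L.
V constant ⇒ P ∝ T: V₂ = V₁; P₂ = P₁·(T₂/T₁) = 107.1 kPa.

P₂ ≈ 107 kPa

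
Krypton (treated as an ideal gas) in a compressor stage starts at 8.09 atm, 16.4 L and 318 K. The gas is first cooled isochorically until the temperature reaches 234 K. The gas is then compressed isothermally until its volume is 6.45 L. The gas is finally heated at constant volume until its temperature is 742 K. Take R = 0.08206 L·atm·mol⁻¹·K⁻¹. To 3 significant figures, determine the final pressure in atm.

V constant ⇒ P ∝ T: V₂ = V₁; P₂ = P₁·(T₂/T₁) = 5.953 atm.
T constant ⇒ Boyle's law P V = const: T₃ = T₂; P₃ = P₂·(V₂/V₃) = 15.14 atm.
V constant ⇒ P ∝ T: V₄ = V₃; P₄ = P₃·(T₄/T₃) = 48.00 atm.

P₄ ≈ 48.0 atm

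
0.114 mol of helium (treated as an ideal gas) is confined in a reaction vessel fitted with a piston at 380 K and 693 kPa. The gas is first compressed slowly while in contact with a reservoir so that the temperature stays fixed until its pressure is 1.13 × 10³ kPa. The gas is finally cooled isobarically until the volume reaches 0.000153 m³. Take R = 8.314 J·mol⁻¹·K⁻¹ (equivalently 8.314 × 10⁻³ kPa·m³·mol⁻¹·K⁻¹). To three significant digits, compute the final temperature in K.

T₃ ≈ 182 K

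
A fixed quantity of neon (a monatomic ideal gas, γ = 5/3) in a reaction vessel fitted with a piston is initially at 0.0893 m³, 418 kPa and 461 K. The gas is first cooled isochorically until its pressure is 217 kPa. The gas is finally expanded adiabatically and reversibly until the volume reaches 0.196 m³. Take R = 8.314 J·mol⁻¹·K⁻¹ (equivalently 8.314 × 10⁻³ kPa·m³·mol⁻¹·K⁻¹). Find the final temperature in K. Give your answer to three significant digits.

Isochoric, so P/T is constant: V₂ = V₁; T₂ = T₁·(P₂/P₁) = 239.3 K.
Reversible adiabatic, γ = 5/3: T₃ = T₂·(V₂/V₃)^(γ−1) = 141.7 K; P₃ = P₂·(V₂/V₃)^γ = 58.54 kPa.

T₃ ≈ 142 K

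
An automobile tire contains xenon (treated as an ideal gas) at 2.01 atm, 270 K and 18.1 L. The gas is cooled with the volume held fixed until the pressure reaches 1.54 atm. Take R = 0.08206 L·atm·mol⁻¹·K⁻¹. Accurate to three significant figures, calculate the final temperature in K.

Isochoric, so P/T is constant: V₂ = V₁; T₂ = T₁·(P₂/P₁) = 206.9 K.

T₂ ≈ 207 K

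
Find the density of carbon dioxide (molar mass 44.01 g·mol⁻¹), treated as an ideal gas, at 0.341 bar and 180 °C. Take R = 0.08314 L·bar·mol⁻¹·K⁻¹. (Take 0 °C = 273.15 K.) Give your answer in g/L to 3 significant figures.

ρ ≈ 0.398 g/L

ρ = PM/(RT) = (0.341 × 44.01) / (0.08314 × 453.1)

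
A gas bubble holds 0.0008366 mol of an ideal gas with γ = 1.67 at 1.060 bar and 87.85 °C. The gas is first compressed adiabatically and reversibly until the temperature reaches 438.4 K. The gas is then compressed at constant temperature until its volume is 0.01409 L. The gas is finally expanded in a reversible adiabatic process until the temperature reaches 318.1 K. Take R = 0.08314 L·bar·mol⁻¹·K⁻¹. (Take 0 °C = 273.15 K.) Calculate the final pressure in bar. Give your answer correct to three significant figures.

P₄ ≈ 0.973 bar

Convert: T₁ = 361.0 K.
From PV = nRT: V₁ = nRT₁/P₁ = 0.02369 L.
Reversible adiabatic, γ = 1.67: P₂ = P₁·(T₂/T₁)^(γ/(γ−1)) = 1.720 bar; V₂ = V₁·(T₁/T₂)^(1/(γ−1)) = 0.01773 L.
T constant ⇒ Boyle's law P V = const: T₃ = T₂; P₃ = P₂·(V₂/V₃) = 2.164 bar.
Reversible adiabatic, γ = 1.67: P₄ = P₃·(T₄/T₃)^(γ/(γ−1)) = 0.9729 bar; V₄ = V₃·(T₃/T₄)^(1/(γ−1)) = 0.02274 L.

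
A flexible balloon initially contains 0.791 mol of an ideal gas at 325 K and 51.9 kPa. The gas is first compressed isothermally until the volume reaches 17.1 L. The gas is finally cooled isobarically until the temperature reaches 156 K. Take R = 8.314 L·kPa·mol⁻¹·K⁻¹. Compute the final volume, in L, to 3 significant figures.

From PV = nRT: V₁ = nRT₁/P₁ = 41.18 L.
Isothermal, so P V is constant: T₂ = T₁; P₂ = P₁·(V₁/V₂) = 125.0 kPa.
Isobaric, so V/T is constant: P₃ = P₂; V₃ = V₂·(T₃/T₂) = 8.208 L.

V₃ ≈ 8.21 L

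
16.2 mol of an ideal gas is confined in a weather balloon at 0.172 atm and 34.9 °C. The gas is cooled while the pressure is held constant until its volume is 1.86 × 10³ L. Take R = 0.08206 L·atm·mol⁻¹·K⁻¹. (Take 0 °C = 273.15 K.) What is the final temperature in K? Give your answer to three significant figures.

T₂ ≈ 241 K

Convert: T₁ = 308.0 K.
From PV = nRT: V₁ = nRT₁/P₁ = 2381 L.
P constant ⇒ V ∝ T: P₂ = P₁; T₂ = T₁·(V₂/V₁) = 240.7 K.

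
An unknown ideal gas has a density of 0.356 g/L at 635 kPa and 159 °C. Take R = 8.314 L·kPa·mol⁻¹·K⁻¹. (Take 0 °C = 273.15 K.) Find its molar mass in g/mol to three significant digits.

ρ = PM/(RT) ⇒ M = ρRT/P = (0.356 × 8.314 × 432.1) / 635

M ≈ 2.01 g/mol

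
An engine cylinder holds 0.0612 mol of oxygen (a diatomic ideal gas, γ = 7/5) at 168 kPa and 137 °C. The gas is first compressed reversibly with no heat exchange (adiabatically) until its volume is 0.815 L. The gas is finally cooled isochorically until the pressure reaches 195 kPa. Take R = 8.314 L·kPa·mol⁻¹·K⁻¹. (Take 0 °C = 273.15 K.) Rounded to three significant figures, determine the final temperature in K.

Convert: T₁ = 410.1 K.
From PV = nRT: V₁ = nRT₁/P₁ = 1.242 L.
Reversible adiabatic, γ = 7/5: T₂ = T₁·(V₁/V₂)^(γ−1) = 485.5 K; P₂ = P₁·(V₁/V₂)^γ = 303.1 kPa.
Isochoric, so P/T is constant: V₃ = V₂; T₃ = T₂·(P₃/P₂) = 312.3 K.

T₃ ≈ 312 K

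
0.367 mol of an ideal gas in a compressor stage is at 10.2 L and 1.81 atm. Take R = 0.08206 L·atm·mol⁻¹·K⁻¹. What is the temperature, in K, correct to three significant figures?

PV = nRT ⇒ T = PV/(nR) = (1.81 × 10.2) / (0.367 × 0.08206)

T ≈ 613 K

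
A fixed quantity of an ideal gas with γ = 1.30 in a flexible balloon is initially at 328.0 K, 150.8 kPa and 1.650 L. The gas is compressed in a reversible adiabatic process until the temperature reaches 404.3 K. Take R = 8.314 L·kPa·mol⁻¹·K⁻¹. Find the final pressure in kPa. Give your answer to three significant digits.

P₂ ≈ 373 kPa

Adiabatic (γ = 1.30), T V^(γ−1) and P V^γ constant: P₂ = P₁·(T₂/T₁)^(γ/(γ−1)) = 373.2 kPa; V₂ = V₁·(T₁/T₂)^(1/(γ−1)) = 0.8217 L.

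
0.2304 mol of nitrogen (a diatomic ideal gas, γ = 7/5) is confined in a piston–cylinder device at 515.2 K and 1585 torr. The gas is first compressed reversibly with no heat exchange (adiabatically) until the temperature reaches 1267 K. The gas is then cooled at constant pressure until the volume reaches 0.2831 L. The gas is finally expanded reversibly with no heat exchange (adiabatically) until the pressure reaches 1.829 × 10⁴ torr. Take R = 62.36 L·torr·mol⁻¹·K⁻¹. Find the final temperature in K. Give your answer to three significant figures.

From PV = nRT: V₁ = nRT₁/P₁ = 4.670 L.
Reversible adiabatic, γ = 7/5: P₂ = P₁·(T₂/T₁)^(γ/(γ−1)) = 3.697e+04 torr; V₂ = V₁·(T₁/T₂)^(1/(γ−1)) = 0.4924 L.
P constant ⇒ V ∝ T: P₃ = P₂; T₃ = T₂·(V₃/V₂) = 728.4 K.
Reversible adiabatic, γ = 7/5: T₄ = T₃·(P₄/P₃)^((γ−1)/γ) = 595.7 K; V₄ = V₃·(P₃/P₄)^(1/γ) = 0.4680 L.

T₄ ≈ 596 K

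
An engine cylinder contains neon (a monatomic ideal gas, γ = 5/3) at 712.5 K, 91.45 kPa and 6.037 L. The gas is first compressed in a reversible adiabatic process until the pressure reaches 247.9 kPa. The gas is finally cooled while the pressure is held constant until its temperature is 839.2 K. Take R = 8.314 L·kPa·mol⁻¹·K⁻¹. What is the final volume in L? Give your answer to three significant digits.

Adiabatic (γ = 5/3), T V^(γ−1) and P V^γ constant: T₂ = T₁·(P₂/P₁)^((γ−1)/γ) = 1062 K; V₂ = V₁·(P₁/P₂)^(1/γ) = 3.319 L.
Isobaric, so V/T is constant: P₃ = P₂; V₃ = V₂·(T₃/T₂) = 2.623 L.

V₃ ≈ 2.62 L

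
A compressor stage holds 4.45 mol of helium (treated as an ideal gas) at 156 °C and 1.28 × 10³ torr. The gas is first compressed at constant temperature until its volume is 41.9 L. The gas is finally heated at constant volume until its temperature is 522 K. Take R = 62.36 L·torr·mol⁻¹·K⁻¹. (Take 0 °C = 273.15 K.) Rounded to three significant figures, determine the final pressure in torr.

P₃ ≈ 3.46e+03 torr

Convert: T₁ = 429.1 K.
From PV = nRT: V₁ = nRT₁/P₁ = 93.04 L.
Isothermal, so P V is constant: T₂ = T₁; P₂ = P₁·(V₁/V₂) = 2842 torr.
Isochoric, so P/T is constant: V₃ = V₂; P₃ = P₂·(T₃/T₂) = 3457 torr.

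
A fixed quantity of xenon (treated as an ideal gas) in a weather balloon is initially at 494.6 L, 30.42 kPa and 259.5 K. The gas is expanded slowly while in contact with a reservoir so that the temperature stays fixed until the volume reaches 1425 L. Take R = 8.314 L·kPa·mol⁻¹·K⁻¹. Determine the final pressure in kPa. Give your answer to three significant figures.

P₂ ≈ 10.6 kPa

T constant ⇒ Boyle's law P V = const: T₂ = T₁; P₂ = P₁·(V₁/V₂) = 10.56 kPa.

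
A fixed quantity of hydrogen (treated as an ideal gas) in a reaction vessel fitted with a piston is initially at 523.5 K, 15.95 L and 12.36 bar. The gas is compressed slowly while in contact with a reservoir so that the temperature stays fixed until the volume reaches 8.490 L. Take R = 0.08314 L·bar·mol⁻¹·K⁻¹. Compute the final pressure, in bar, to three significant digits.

Isothermal, so P V is constant: T₂ = T₁; P₂ = P₁·(V₁/V₂) = 23.22 bar.

P₂ ≈ 23.2 bar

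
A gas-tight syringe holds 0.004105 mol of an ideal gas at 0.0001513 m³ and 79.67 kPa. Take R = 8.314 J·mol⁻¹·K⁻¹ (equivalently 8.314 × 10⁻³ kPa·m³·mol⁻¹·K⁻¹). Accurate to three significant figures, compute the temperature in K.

T ≈ 353 K

PV = nRT ⇒ T = PV/(nR) = (79.67 × 0.0001513) / (0.004105 × 8.314 × 10⁻³)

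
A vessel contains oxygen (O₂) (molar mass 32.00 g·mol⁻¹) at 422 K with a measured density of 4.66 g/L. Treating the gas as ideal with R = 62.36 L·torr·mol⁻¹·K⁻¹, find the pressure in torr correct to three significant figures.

P ≈ 3.83e+03 torr

ρ = PM/(RT) ⇒ P = ρRT/M = (4.66 × 62.36 × 422.0) / 32.00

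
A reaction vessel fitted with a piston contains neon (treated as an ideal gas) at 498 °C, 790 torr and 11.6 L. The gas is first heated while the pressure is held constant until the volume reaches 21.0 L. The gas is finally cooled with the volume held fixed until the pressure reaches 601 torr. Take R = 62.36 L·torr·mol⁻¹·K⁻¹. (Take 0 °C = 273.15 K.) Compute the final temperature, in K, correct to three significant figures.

T₃ ≈ 1.06e+03 K

Convert: T₁ = 771.1 K.
P constant ⇒ V ∝ T: P₂ = P₁; T₂ = T₁·(V₂/V₁) = 1396 K.
V constant ⇒ P ∝ T: V₃ = V₂; T₃ = T₂·(P₃/P₂) = 1062 K.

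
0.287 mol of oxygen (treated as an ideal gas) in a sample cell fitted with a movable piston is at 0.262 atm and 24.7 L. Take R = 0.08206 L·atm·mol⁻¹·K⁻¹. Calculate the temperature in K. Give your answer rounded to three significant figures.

T ≈ 275 K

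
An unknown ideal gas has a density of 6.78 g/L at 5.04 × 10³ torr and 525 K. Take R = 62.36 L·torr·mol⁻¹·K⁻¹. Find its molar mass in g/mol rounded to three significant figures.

ρ = PM/(RT) ⇒ M = ρRT/P = (6.78 × 62.36 × 525.0) / 5.04e+03

M ≈ 44.0 g/mol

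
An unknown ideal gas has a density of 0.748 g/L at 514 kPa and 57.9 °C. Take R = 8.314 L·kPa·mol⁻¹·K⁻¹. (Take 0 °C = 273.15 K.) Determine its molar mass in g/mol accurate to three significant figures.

ρ = PM/(RT) ⇒ M = ρRT/P = (0.748 × 8.314 × 331.0) / 514

M ≈ 4.01 g/mol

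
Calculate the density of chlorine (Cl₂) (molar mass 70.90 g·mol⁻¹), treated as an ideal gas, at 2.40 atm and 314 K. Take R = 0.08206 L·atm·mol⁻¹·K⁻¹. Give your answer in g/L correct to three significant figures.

ρ ≈ 6.60 g/L

ρ = PM/(RT) = (2.40 × 70.90) / (0.08206 × 314.0)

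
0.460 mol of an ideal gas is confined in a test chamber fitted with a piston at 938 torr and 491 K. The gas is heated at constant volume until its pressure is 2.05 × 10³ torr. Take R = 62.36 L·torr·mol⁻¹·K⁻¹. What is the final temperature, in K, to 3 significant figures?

T₂ ≈ 1.07e+03 K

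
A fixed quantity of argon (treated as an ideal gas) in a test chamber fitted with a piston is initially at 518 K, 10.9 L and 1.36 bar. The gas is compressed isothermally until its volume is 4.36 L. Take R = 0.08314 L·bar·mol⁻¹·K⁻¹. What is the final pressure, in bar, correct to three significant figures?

T constant ⇒ Boyle's law P V = const: T₂ = T₁; P₂ = P₁·(V₁/V₂) = 3.400 bar.

P₂ ≈ 3.40 bar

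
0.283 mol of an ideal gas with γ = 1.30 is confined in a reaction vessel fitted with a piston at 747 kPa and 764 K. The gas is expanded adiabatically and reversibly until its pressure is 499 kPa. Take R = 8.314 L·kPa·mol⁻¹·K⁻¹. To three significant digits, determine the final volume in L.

From PV = nRT: V₁ = nRT₁/P₁ = 2.406 L.
Adiabatic (γ = 1.30), T V^(γ−1) and P V^γ constant: T₂ = T₁·(P₂/P₁)^((γ−1)/γ) = 696.1 K; V₂ = V₁·(P₁/P₂)^(1/γ) = 3.282 L.

V₂ ≈ 3.28 L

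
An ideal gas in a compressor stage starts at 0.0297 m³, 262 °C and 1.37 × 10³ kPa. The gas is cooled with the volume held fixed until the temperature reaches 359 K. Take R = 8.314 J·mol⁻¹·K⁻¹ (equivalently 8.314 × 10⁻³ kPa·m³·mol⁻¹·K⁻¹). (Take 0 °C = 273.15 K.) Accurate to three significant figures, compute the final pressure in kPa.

Convert: T₁ = 535.1 K.
Isochoric, so P/T is constant: V₂ = V₁; P₂ = P₁·(T₂/T₁) = 919.1 kPa.

P₂ ≈ 919 kPa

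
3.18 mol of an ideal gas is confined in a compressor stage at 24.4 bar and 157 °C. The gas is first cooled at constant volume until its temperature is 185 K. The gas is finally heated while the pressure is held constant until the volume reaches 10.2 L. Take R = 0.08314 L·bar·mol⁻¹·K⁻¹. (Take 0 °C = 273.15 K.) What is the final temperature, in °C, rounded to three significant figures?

T₃ ≈ 132 °C

Convert: T₁ = 430.1 K.
From PV = nRT: V₁ = nRT₁/P₁ = 4.661 L.
Isochoric, so P/T is constant: V₂ = V₁; P₂ = P₁·(T₂/T₁) = 10.49 bar.
Isobaric, so V/T is constant: P₃ = P₂; T₃ = T₂·(V₃/V₂) = 404.9 K.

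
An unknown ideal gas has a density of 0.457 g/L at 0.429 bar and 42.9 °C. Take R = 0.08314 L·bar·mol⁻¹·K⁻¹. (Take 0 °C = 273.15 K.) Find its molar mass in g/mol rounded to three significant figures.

M ≈ 28.0 g/mol

ρ = PM/(RT) ⇒ M = ρRT/P = (0.457 × 0.08314 × 316.0) / 0.429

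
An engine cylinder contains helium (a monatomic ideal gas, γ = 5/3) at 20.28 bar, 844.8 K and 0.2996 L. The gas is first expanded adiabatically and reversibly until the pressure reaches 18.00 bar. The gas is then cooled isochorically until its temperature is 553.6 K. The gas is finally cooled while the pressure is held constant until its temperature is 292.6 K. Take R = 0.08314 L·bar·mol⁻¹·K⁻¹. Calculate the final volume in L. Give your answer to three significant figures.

V₄ ≈ 0.170 L

Reversible adiabatic, γ = 5/3: T₂ = T₁·(P₂/P₁)^((γ−1)/γ) = 805.4 K; V₂ = V₁·(P₁/P₂)^(1/γ) = 0.3218 L.
V constant ⇒ P ∝ T: V₃ = V₂; P₃ = P₂·(T₃/T₂) = 12.37 bar.
P constant ⇒ V ∝ T: P₄ = P₃; V₄ = V₃·(T₄/T₃) = 0.1701 L.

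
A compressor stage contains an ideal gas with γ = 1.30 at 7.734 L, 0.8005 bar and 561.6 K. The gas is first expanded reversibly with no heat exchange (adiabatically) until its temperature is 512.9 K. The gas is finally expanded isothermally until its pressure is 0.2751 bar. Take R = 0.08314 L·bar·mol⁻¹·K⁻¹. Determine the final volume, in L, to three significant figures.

V₃ ≈ 20.6 L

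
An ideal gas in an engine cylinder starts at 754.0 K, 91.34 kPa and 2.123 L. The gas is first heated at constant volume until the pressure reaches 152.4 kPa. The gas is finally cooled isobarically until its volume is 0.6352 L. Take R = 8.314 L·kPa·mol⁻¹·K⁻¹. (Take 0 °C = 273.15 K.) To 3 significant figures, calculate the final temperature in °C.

Isochoric, so P/T is constant: V₂ = V₁; T₂ = T₁·(P₂/P₁) = 1258 K.
P constant ⇒ V ∝ T: P₃ = P₂; T₃ = T₂·(V₃/V₂) = 376.4 K.

T₃ ≈ 103 °C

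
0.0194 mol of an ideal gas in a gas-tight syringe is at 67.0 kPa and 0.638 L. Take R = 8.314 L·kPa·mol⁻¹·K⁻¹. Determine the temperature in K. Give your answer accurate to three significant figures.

PV = nRT ⇒ T = PV/(nR) = (67.0 × 0.638) / (0.0194 × 8.314)

T ≈ 265 K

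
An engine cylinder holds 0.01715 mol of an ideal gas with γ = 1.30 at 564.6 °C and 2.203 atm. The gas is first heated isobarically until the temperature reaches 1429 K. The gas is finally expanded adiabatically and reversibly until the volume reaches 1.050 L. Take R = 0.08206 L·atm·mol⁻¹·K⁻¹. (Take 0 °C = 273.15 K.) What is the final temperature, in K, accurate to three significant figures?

T₃ ≈ 1.37e+03 K

Convert: T₁ = 837.8 K.
From PV = nRT: V₁ = nRT₁/P₁ = 0.5352 L.
P constant ⇒ V ∝ T: P₂ = P₁; V₂ = V₁·(T₂/T₁) = 0.9129 L.
Adiabatic (γ = 1.30), T V^(γ−1) and P V^γ constant: T₃ = T₂·(V₂/V₃)^(γ−1) = 1370 K; P₃ = P₂·(V₂/V₃)^γ = 1.837 atm.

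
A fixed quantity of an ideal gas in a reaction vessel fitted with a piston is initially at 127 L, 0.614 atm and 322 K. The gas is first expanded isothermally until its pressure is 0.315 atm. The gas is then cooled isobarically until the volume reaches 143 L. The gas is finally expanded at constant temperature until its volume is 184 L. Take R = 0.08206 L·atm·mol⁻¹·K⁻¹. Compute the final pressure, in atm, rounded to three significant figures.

P₄ ≈ 0.245 atm

Isothermal, so P V is constant: T₂ = T₁; V₂ = V₁·(P₁/P₂) = 247.5 L.
Isobaric, so V/T is constant: P₃ = P₂; T₃ = T₂·(V₃/V₂) = 186.0 K.
T constant ⇒ Boyle's law P V = const: T₄ = T₃; P₄ = P₃·(V₃/V₄) = 0.2448 atm.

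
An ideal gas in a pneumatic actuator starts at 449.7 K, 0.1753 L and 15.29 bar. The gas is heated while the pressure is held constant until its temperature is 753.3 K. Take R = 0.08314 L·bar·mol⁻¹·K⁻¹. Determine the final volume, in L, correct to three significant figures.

Isobaric, so V/T is constant: P₂ = P₁; V₂ = V₁·(T₂/T₁) = 0.2936 L.

V₂ ≈ 0.294 L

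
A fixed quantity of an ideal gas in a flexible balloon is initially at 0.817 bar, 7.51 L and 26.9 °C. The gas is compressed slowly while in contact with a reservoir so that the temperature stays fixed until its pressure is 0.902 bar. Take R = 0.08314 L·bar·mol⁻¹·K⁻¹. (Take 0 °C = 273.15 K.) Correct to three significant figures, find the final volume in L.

V₂ ≈ 6.80 L

Convert: T₁ = 300.0 K.
Isothermal, so P V is constant: T₂ = T₁; V₂ = V₁·(P₁/P₂) = 6.802 L.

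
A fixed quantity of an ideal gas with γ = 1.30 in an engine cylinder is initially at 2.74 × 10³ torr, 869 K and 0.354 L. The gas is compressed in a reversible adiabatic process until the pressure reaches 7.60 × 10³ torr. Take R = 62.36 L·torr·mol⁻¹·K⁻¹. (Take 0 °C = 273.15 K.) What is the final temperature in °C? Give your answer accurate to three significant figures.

T₂ ≈ 827 °C

Adiabatic (γ = 1.30), T V^(γ−1) and P V^γ constant: T₂ = T₁·(P₂/P₁)^((γ−1)/γ) = 1100 K; V₂ = V₁·(P₁/P₂)^(1/γ) = 0.1615 L.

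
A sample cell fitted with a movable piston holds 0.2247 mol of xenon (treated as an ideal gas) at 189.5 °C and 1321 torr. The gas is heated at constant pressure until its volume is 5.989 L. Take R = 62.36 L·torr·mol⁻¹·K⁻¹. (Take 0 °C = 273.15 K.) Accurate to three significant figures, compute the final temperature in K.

T₂ ≈ 565 K

Convert: T₁ = 462.6 K.
From PV = nRT: V₁ = nRT₁/P₁ = 4.907 L.
Isobaric, so V/T is constant: P₂ = P₁; T₂ = T₁·(V₂/V₁) = 564.6 K.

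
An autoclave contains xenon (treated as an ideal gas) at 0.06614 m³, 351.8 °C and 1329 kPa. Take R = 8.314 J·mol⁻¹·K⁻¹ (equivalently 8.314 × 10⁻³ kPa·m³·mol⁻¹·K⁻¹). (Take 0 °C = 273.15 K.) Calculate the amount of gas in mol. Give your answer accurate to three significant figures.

n ≈ 16.9 mol

Convert: T = 624.95 K.
PV = nRT ⇒ n = PV/(RT) = (1329 × 0.06614) / (8.314 × 10⁻³ × 624.95)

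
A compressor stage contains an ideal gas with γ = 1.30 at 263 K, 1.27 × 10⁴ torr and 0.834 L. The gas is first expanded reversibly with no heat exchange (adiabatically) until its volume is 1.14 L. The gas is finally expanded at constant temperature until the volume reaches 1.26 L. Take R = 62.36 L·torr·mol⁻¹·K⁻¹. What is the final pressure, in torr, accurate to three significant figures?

P₃ ≈ 7.65e+03 torr

Reversible adiabatic, γ = 1.30: T₂ = T₁·(V₁/V₂)^(γ−1) = 239.5 K; P₂ = P₁·(V₁/V₂)^γ = 8459 torr.
T constant ⇒ Boyle's law P V = const: T₃ = T₂; P₃ = P₂·(V₂/V₃) = 7654 torr.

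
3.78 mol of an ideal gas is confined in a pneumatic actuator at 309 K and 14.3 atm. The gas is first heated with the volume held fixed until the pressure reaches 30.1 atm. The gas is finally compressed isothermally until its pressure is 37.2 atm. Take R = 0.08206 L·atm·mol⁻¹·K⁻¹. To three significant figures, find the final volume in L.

From PV = nRT: V₁ = nRT₁/P₁ = 6.703 L.
Isochoric, so P/T is constant: V₂ = V₁; T₂ = T₁·(P₂/P₁) = 650.4 K.
T constant ⇒ Boyle's law P V = const: T₃ = T₂; V₃ = V₂·(P₂/P₃) = 5.423 L.

V₃ ≈ 5.42 L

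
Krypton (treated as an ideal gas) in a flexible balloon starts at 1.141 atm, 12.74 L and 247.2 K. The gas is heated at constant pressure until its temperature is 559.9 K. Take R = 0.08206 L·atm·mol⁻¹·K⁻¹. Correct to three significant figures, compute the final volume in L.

V₂ ≈ 28.9 L

P constant ⇒ V ∝ T: P₂ = P₁; V₂ = V₁·(T₂/T₁) = 28.86 L.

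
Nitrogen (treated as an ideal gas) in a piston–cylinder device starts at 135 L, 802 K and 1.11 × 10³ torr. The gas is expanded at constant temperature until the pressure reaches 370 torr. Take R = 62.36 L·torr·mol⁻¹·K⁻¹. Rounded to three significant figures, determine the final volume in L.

T constant ⇒ Boyle's law P V = const: T₂ = T₁; V₂ = V₁·(P₁/P₂) = 405.0 L.

V₂ ≈ 405 L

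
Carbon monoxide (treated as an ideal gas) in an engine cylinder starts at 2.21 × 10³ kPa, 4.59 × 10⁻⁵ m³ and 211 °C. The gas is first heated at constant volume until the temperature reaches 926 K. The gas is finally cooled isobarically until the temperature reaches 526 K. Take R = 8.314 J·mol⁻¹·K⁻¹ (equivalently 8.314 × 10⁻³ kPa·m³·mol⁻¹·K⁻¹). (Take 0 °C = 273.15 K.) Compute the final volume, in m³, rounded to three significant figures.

Convert: T₁ = 484.1 K.
Isochoric, so P/T is constant: V₂ = V₁; P₂ = P₁·(T₂/T₁) = 4227 kPa.
P constant ⇒ V ∝ T: P₃ = P₂; V₃ = V₂·(T₃/T₂) = 2.607e-05 m³.

V₃ ≈ 2.61e-05 m³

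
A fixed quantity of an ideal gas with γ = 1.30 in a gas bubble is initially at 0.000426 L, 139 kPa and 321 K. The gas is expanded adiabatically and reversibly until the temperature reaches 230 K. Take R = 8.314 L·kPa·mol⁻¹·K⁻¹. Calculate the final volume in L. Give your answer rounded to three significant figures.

V₂ ≈ 0.00129 L

Reversible adiabatic, γ = 1.30: P₂ = P₁·(T₂/T₁)^(γ/(γ−1)) = 32.78 kPa; V₂ = V₁·(T₁/T₂)^(1/(γ−1)) = 0.001294 L.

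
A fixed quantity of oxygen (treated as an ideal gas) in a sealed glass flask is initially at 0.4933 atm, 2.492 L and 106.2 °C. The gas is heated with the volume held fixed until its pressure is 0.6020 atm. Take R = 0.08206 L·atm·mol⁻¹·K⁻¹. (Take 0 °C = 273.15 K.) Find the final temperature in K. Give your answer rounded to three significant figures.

Convert: T₁ = 379.3 K.
V constant ⇒ P ∝ T: V₂ = V₁; T₂ = T₁·(P₂/P₁) = 462.9 K.

T₂ ≈ 463 K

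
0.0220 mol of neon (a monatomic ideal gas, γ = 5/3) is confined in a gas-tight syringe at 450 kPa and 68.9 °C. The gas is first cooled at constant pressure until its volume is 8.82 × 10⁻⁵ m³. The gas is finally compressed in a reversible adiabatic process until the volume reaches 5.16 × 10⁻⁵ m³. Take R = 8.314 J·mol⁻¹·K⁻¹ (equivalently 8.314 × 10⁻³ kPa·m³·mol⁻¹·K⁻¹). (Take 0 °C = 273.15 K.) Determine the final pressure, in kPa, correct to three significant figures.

Convert: T₁ = 342.0 K.
From PV = nRT: V₁ = nRT₁/P₁ = 0.0001390 m³.
P constant ⇒ V ∝ T: P₂ = P₁; T₂ = T₁·(V₂/V₁) = 217.0 K.
Reversible adiabatic, γ = 5/3: T₃ = T₂·(V₂/V₃)^(γ−1) = 310.2 K; P₃ = P₂·(V₂/V₃)^γ = 1100 kPa.

P₃ ≈ 1.10e+03 kPa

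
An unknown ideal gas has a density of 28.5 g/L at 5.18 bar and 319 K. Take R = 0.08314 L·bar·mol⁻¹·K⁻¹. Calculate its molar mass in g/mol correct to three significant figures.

M ≈ 146 g/mol

ρ = PM/(RT) ⇒ M = ρRT/P = (28.5 × 0.08314 × 319.0) / 5.18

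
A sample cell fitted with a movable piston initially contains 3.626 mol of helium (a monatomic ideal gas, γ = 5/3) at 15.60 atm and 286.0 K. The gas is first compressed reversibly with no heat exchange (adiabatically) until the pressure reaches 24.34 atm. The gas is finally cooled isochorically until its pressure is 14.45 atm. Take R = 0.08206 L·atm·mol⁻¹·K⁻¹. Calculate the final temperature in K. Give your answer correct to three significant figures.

From PV = nRT: V₁ = nRT₁/P₁ = 5.455 L.
Adiabatic (γ = 5/3), T V^(γ−1) and P V^γ constant: T₂ = T₁·(P₂/P₁)^((γ−1)/γ) = 341.7 K; V₂ = V₁·(P₁/P₂)^(1/γ) = 4.177 L.
Isochoric, so P/T is constant: V₃ = V₂; T₃ = T₂·(P₃/P₂) = 202.9 K.

T₃ ≈ 203 K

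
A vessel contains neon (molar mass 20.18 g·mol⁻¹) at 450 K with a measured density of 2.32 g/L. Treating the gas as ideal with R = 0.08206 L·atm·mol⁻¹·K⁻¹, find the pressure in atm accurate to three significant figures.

P ≈ 4.25 atm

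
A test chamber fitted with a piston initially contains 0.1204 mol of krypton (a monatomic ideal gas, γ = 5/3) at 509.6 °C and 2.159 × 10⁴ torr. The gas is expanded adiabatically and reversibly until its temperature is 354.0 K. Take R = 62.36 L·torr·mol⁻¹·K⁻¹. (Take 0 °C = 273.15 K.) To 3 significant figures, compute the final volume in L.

Convert: T₁ = 782.8 K.
From PV = nRT: V₁ = nRT₁/P₁ = 0.2722 L.
Reversible adiabatic, γ = 5/3: P₂ = P₁·(T₂/T₁)^(γ/(γ−1)) = 2970 torr; V₂ = V₁·(T₁/T₂)^(1/(γ−1)) = 0.8950 L.

V₂ ≈ 0.895 L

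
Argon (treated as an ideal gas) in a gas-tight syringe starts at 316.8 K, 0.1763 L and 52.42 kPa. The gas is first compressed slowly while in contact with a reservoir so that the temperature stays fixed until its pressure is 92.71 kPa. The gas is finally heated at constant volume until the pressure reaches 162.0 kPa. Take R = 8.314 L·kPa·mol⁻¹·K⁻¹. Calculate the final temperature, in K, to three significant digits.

T₃ ≈ 554 K

T constant ⇒ Boyle's law P V = const: T₂ = T₁; V₂ = V₁·(P₁/P₂) = 0.09968 L.
Isochoric, so P/T is constant: V₃ = V₂; T₃ = T₂·(P₃/P₂) = 553.6 K.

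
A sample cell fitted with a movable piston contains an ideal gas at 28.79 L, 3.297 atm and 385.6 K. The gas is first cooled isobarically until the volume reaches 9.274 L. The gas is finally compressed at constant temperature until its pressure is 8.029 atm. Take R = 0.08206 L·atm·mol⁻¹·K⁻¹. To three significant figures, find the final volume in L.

Isobaric, so V/T is constant: P₂ = P₁; T₂ = T₁·(V₂/V₁) = 124.2 K.
T constant ⇒ Boyle's law P V = const: T₃ = T₂; V₃ = V₂·(P₂/P₃) = 3.808 L.

V₃ ≈ 3.81 L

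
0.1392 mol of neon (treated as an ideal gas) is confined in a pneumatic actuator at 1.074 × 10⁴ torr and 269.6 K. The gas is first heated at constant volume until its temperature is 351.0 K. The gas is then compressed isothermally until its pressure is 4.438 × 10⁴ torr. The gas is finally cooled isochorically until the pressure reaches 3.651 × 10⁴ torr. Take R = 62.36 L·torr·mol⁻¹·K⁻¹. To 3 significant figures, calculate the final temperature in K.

T₄ ≈ 289 K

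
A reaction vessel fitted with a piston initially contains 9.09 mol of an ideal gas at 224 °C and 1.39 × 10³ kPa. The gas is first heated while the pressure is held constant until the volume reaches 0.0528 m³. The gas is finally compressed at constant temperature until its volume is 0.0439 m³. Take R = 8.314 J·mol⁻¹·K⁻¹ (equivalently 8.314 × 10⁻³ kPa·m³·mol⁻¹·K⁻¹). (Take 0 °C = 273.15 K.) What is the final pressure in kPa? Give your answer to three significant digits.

Convert: T₁ = 497.1 K.
From PV = nRT: V₁ = nRT₁/P₁ = 0.02703 m³.
P constant ⇒ V ∝ T: P₂ = P₁; T₂ = T₁·(V₂/V₁) = 971.1 K.
T constant ⇒ Boyle's law P V = const: T₃ = T₂; P₃ = P₂·(V₂/V₃) = 1672 kPa.

P₃ ≈ 1.67e+03 kPa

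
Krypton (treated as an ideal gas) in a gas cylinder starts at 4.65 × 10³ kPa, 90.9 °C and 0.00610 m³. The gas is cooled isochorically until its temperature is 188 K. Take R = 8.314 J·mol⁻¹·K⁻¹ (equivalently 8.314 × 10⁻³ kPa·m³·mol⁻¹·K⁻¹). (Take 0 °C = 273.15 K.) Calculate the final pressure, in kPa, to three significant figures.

P₂ ≈ 2.40e+03 kPa

Convert: T₁ = 364.0 K.
Isochoric, so P/T is constant: V₂ = V₁; P₂ = P₁·(T₂/T₁) = 2401 kPa.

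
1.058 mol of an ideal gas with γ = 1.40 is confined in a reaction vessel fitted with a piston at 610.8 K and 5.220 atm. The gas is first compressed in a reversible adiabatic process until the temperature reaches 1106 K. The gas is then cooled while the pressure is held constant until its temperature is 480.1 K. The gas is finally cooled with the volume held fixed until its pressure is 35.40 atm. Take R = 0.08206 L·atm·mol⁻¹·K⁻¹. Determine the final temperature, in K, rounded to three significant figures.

T₄ ≈ 408 K

From PV = nRT: V₁ = nRT₁/P₁ = 10.16 L.
Adiabatic (γ = 1.40), T V^(γ−1) and P V^γ constant: P₂ = P₁·(T₂/T₁)^(γ/(γ−1)) = 41.70 atm; V₂ = V₁·(T₁/T₂)^(1/(γ−1)) = 2.303 L.
P constant ⇒ V ∝ T: P₃ = P₂; V₃ = V₂·(T₃/T₂) = 0.9995 L.
V constant ⇒ P ∝ T: V₄ = V₃; T₄ = T₃·(P₄/P₃) = 407.5 K.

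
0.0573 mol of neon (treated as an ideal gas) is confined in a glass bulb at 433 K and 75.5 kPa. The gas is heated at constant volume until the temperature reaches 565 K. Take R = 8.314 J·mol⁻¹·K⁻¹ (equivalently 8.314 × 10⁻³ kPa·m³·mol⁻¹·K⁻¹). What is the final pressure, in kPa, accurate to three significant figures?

P₂ ≈ 98.5 kPa

From PV = nRT: V₁ = nRT₁/P₁ = 0.002732 m³.
Isochoric, so P/T is constant: V₂ = V₁; P₂ = P₁·(T₂/T₁) = 98.52 kPa.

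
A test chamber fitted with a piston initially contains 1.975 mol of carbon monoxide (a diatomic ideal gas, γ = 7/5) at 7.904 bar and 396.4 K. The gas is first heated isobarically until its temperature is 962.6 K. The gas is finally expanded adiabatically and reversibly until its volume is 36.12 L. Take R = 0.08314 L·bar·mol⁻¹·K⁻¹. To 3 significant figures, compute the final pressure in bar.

P₃ ≈ 3.45 bar

From PV = nRT: V₁ = nRT₁/P₁ = 8.235 L.
Isobaric, so V/T is constant: P₂ = P₁; V₂ = V₁·(T₂/T₁) = 20.00 L.
Adiabatic (γ = 7/5), T V^(γ−1) and P V^γ constant: T₃ = T₂·(V₂/V₃)^(γ−1) = 759.9 K; P₃ = P₂·(V₂/V₃)^γ = 3.454 bar.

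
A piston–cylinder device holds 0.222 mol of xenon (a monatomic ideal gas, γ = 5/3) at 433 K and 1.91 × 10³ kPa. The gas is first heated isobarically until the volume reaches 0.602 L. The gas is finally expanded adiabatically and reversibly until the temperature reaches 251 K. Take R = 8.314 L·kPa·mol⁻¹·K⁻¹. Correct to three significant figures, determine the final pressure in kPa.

From PV = nRT: V₁ = nRT₁/P₁ = 0.4184 L.
Isobaric, so V/T is constant: P₂ = P₁; T₂ = T₁·(V₂/V₁) = 623.0 K.
Adiabatic (γ = 5/3), T V^(γ−1) and P V^γ constant: P₃ = P₂·(T₃/T₂)^(γ/(γ−1)) = 196.8 kPa; V₃ = V₂·(T₂/T₃)^(1/(γ−1)) = 2.354 L.

P₃ ≈ 197 kPa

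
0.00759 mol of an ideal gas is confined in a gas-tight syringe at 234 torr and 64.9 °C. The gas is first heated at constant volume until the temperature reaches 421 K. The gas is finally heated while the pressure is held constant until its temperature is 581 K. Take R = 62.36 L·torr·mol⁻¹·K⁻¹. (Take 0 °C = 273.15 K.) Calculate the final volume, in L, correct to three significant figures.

Convert: T₁ = 338.0 K.
From PV = nRT: V₁ = nRT₁/P₁ = 0.6838 L.
Isochoric, so P/T is constant: V₂ = V₁; P₂ = P₁·(T₂/T₁) = 291.4 torr.
Isobaric, so V/T is constant: P₃ = P₂; V₃ = V₂·(T₃/T₂) = 0.9436 L.

V₃ ≈ 0.944 L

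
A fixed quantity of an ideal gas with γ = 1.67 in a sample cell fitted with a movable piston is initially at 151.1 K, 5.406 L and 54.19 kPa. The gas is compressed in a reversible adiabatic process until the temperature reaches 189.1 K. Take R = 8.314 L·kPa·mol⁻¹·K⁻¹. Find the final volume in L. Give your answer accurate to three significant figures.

V₂ ≈ 3.87 L

Adiabatic (γ = 1.67), T V^(γ−1) and P V^γ constant: P₂ = P₁·(T₂/T₁)^(γ/(γ−1)) = 94.79 kPa; V₂ = V₁·(T₁/T₂)^(1/(γ−1)) = 3.868 L.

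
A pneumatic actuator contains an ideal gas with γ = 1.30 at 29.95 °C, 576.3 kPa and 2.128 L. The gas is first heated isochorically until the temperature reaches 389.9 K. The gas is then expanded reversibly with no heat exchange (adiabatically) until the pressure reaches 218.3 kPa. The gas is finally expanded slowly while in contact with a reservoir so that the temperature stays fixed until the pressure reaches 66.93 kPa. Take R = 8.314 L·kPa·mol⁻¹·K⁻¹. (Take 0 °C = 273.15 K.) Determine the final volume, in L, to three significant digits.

V₄ ≈ 17.8 L

Convert: T₁ = 303.1 K.
V constant ⇒ P ∝ T: V₂ = V₁; P₂ = P₁·(T₂/T₁) = 741.3 kPa.
Reversible adiabatic, γ = 1.30: T₃ = T₂·(P₃/P₂)^((γ−1)/γ) = 294.1 K; V₃ = V₂·(P₂/P₃)^(1/γ) = 5.450 L.
T constant ⇒ Boyle's law P V = const: T₄ = T₃; V₄ = V₃·(P₃/P₄) = 17.78 L.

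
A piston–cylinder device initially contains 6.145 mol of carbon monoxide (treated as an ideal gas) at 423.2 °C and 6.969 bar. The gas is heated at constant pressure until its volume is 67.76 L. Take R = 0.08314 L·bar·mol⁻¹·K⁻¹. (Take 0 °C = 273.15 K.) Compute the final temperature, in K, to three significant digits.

Convert: T₁ = 696.3 K.
From PV = nRT: V₁ = nRT₁/P₁ = 51.05 L.
P constant ⇒ V ∝ T: P₂ = P₁; T₂ = T₁·(V₂/V₁) = 924.3 K.

T₂ ≈ 924 K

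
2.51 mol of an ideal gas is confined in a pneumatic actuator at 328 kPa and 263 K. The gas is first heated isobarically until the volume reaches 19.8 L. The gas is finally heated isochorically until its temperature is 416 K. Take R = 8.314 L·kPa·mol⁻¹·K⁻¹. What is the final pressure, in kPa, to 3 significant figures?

P₃ ≈ 438 kPa

From PV = nRT: V₁ = nRT₁/P₁ = 16.73 L.
P constant ⇒ V ∝ T: P₂ = P₁; T₂ = T₁·(V₂/V₁) = 311.2 K.
V constant ⇒ P ∝ T: V₃ = V₂; P₃ = P₂·(T₃/T₂) = 438.4 kPa.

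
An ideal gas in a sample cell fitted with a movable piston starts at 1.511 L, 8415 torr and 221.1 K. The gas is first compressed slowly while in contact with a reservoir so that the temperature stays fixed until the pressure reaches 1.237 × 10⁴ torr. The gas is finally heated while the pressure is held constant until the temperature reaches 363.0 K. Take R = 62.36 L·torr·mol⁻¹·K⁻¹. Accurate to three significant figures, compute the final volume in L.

T constant ⇒ Boyle's law P V = const: T₂ = T₁; V₂ = V₁·(P₁/P₂) = 1.028 L.
P constant ⇒ V ∝ T: P₃ = P₂; V₃ = V₂·(T₃/T₂) = 1.688 L.

V₃ ≈ 1.69 L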